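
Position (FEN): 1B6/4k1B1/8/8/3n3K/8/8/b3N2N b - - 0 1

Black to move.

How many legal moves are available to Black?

15

Black to move; king on e7.
In check: no.
Legal moves: Ke8, Kd8, Kf7, Kd7, Ke6, Ne6, Nc6, Nf5+, Nb5, Nf3+, Nb3, Ne2, Nc2, Bc3, Bb2.
Count: 15.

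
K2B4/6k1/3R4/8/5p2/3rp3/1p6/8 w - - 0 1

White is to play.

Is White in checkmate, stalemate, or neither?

neither

White to move; white king on a8.
In check: no.
Legal moves for White include: Be7, Bc7, Bf6+, Bb6, Bg5, Ba5, Bh4, Kb8, Kb7, Ka7, Rd7+, Rh6, Rg6+, Rf6, Re6, Rc6, Rb6, Ra6, ... (list truncated; more exist).
White has legal moves and is not in check → neither.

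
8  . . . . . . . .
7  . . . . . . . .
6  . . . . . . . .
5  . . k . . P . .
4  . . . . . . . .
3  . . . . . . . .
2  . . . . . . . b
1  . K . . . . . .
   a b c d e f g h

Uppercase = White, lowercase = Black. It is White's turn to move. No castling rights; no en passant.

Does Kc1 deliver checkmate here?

After Kc1: black king on c5; in check: no.
Black is not in check, so this cannot be checkmate.

no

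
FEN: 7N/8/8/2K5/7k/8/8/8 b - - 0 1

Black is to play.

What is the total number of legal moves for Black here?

Black to move; king on h4.
In check: no.
Legal moves: Kh5, Kg5, Kg4, Kh3, Kg3.
Count: 5.

5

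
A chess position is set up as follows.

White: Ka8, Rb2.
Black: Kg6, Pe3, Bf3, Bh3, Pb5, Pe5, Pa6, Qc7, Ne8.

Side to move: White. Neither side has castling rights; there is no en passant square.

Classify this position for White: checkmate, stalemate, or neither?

checkmate

White to move; white king on a8.
In check: yes, from the black bishop on f3.
King squares — a7: attacked by Qc7; b7: attacked by Bf3; b8: attacked by Qc7.
Legal moves for White: none.
In check with no legal moves → checkmate.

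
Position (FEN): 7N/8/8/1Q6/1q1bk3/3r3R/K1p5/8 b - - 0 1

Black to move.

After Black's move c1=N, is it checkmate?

yes

After c1=N: white king on a2; in check: yes, from the black knight on c1.
King squares — a1: attacked by Bd4; b1: attacked by Qb4; b2: attacked by Qb4; a3: attacked by Rd3; b3: attacked by Nc1.
White has no legal moves → checkmate.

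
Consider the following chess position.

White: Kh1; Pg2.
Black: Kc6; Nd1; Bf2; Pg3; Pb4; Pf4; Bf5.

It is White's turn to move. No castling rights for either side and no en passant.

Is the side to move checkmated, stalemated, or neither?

White to move; white king on h1.
In check: no.
King squares — g1: attacked by Bf2; g2: own pawn; h2: attacked by Pg3.
Legal moves for White: none.
Not in check and no legal moves → stalemate.

stalemate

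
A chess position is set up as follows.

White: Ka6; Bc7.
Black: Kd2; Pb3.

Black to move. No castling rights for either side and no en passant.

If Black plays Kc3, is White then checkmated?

After Kc3: white king on a6; in check: no.
White is not in check, so this cannot be checkmate.

no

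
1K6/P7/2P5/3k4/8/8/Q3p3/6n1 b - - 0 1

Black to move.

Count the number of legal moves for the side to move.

6

Black to move; king on d5.
In check: yes, from the white queen on a2.
Legal moves: Kd6, Kxc6, Ke5, Kc5, Ke4, Kd4.
Count: 6.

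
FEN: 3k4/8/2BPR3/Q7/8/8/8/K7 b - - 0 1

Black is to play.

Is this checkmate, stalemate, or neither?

Black to move; black king on d8.
In check: yes, from the white queen on a5.
King squares — c7: attacked by Qa5; d7: attacked by Bc6; e7: attacked by Pd6; c8: available; e8: attacked by Bc6.
Legal moves for Black: Kc8.
Black is in check but has 1 legal move → neither.

neither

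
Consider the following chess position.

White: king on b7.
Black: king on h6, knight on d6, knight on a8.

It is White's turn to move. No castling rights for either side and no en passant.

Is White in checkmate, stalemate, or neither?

neither

White to move; white king on b7.
In check: yes, from the black knight on d6.
Legal moves for White: Kb8, Kxa8, Ka7, Kc6, Ka6.
White is in check but has 5 legal moves → neither.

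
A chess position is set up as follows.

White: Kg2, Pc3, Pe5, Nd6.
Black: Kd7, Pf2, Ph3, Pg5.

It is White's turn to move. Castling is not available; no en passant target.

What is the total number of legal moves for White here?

White to move; king on g2.
In check: yes, from the black pawn on h3.
Legal moves: Kxh3, Kg3, Kf3, Kh2, Kxf2, Kh1, Kf1.
Count: 7.

7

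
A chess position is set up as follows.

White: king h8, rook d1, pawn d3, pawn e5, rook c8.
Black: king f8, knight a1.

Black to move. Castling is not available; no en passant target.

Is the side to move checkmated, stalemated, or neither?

neither

Black to move; black king on f8.
In check: yes, from the white rook on c8.
King squares — e7: available; f7: available; g7: attacked by Kh8; e8: attacked by Rc8; g8: attacked by Rc8.
Legal moves for Black: Kf7, Ke7.
Black is in check but has 2 legal moves → neither.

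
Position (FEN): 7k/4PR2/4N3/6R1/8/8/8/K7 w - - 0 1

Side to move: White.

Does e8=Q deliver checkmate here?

After e8=Q: black king on h8; in check: yes, from the white queen on e8.
King squares — g7: attacked by Rg5; h7: attacked by Rf7; g8: attacked by Rg5.
Black has no legal moves → checkmate.

yes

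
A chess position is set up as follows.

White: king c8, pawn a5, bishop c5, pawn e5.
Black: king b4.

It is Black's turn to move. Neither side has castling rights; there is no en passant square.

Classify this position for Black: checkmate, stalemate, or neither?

neither

Black to move; black king on b4.
In check: yes, from the white bishop on c5.
Legal moves for Black: Kxc5, Kb5, Kxa5, Kc4, Ka4, Kc3, Kb3.
Black is in check but has 7 legal moves → neither.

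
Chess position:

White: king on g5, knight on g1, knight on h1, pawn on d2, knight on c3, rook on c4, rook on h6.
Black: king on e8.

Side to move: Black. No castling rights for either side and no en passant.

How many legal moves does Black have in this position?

Black to move; king on e8.
In check: no.
Legal moves: Kf8, Kd8, Kf7, Ke7, Kd7.
Count: 5.

5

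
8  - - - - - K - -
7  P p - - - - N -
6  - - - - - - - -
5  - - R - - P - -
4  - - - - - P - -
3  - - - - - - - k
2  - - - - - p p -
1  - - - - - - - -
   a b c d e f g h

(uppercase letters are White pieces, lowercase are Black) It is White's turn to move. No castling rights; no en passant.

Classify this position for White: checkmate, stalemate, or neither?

neither

White to move; white king on f8.
In check: no.
Legal moves for White include: Kg8, Ke8, Kf7, Ke7, Ne8, Ne6, Nh5, Rc8, Rc7, Rc6, Re5, Rd5, Rb5, Ra5, Rc4, Rc3+, Rc2, Rc1, ... (list truncated; more exist).
White has legal moves and is not in check → neither.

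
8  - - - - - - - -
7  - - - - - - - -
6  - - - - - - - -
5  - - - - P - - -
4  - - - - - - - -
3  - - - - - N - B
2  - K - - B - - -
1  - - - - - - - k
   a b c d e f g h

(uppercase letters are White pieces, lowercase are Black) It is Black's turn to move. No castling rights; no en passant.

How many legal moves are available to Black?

0

Black to move; king on h1.
In check: no.
Legal moves: none.
Count: 0.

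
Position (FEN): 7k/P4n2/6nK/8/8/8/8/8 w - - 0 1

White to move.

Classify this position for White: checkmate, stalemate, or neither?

neither

White to move; white king on h6.
In check: yes, from the black knight on f7.
King squares — g5: attacked by Nf7; h5: available; g6: available; g7: attacked by Kh8; h7: attacked by Kh8.
Legal moves for White: Kxg6, Kh5.
White is in check but has 2 legal moves → neither.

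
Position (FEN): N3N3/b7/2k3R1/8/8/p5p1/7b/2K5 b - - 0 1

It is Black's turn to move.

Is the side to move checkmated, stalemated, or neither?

neither

Black to move; black king on c6.
In check: yes, from the white rook on g6.
Legal moves for Black: Kd7, Kb7, Kd5, Kc5, Kb5.
Black is in check but has 5 legal moves → neither.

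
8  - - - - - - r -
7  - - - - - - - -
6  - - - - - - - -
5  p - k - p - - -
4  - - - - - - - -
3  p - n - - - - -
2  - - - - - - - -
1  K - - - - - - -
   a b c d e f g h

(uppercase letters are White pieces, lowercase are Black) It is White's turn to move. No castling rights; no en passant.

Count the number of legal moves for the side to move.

0

White to move; king on a1.
In check: no.
Legal moves: none.
Count: 0.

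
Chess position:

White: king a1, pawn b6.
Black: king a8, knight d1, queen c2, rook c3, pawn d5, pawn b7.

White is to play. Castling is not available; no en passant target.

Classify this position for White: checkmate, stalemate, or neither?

White to move; white king on a1.
In check: no.
King squares — b1: attacked by Qc2; a2: attacked by Qc2; b2: attacked by Nd1.
Legal moves for White: none.
Not in check and no legal moves → stalemate.

stalemate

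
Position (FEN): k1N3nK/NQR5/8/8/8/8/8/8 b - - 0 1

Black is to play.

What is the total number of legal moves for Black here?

0

Black to move; king on a8.
In check: yes, from the white queen on b7.
Legal moves: none.
Count: 0.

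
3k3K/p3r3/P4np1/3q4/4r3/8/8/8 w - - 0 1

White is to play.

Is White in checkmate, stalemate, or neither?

White to move; white king on h8.
In check: no.
King squares — g7: attacked by Re7; h7: attacked by Nf6; g8: attacked by Qd5.
Legal moves for White: none.
Not in check and no legal moves → stalemate.

stalemate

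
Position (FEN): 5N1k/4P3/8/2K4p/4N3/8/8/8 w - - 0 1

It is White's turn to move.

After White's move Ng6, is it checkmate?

After Ng6: black king on h8; in check: yes, from the white knight on g6.
Black has 3 legal replies: Kg8, Kh7, Kg7.
In check but a legal move exists → not checkmate.

no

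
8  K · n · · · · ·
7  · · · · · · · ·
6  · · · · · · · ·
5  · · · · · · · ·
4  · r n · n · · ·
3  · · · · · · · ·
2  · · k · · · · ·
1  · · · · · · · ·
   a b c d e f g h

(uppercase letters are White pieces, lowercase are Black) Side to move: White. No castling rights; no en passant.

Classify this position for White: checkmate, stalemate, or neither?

White to move; white king on a8.
In check: no.
King squares — a7: attacked by Nc8; b7: attacked by Rb4; b8: attacked by Rb4.
Legal moves for White: none.
Not in check and no legal moves → stalemate.

stalemate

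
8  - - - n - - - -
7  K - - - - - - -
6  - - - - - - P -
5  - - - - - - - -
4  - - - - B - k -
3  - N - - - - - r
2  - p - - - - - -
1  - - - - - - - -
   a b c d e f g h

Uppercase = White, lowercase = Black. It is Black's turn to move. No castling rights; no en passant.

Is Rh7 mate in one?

no

After Rh7: white king on a7; in check: yes, from the black rook on h7.
White has 7 legal replies: Kb8, Ka8, Kb6, Ka6, Bb7, gxh7, g7.
In check but a legal move exists → not checkmate.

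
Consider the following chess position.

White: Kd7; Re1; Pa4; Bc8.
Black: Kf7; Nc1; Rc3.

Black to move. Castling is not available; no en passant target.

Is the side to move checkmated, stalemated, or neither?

Black to move; black king on f7.
In check: no.
Legal moves for Black include: Kg8, Kf8, Kg7, Kg6, Kf6, Rxc8, Rc7+, Rc6, Rc5, Rc4, Rh3, Rg3, Rf3, Re3, Rd3+, Rb3, Ra3, Rc2, ... (list truncated; more exist).
Black has legal moves and is not in check → neither.

neither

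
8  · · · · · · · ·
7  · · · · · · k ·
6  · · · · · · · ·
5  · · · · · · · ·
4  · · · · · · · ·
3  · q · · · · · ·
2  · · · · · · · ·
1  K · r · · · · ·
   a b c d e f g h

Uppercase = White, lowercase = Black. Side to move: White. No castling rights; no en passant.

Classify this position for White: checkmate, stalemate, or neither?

checkmate

White to move; white king on a1.
In check: yes, from the black rook on c1.
King squares — b1: attacked by Rc1; a2: attacked by Qb3; b2: attacked by Qb3.
Legal moves for White: none.
In check with no legal moves → checkmate.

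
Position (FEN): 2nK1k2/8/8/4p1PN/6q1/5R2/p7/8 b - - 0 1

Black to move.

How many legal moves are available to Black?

Black to move; king on f8.
In check: yes, from the white rook on f3.
Legal moves: Kg8, Qf5, Qf4, Qxf3.
Count: 4.

4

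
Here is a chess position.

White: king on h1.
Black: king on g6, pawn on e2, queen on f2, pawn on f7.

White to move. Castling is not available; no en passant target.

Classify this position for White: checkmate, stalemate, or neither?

White to move; white king on h1.
In check: no.
King squares — g1: attacked by Qf2; g2: attacked by Qf2; h2: attacked by Qf2.
Legal moves for White: none.
Not in check and no legal moves → stalemate.

stalemate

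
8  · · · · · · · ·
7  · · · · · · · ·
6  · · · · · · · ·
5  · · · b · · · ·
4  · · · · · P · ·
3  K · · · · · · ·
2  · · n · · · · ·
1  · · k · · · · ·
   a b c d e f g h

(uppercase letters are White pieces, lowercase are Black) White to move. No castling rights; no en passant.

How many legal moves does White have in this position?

White to move; king on a3.
In check: yes, from the black knight on c2.
Legal moves: Ka4.
Count: 1.

1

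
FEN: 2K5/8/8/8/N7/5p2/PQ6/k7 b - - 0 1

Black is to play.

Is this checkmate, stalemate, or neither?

Black to move; black king on a1.
In check: yes, from the white queen on b2.
King squares — b1: attacked by Qb2; a2: attacked by Qb2; b2: attacked by Na4.
Legal moves for Black: none.
In check with no legal moves → checkmate.

checkmate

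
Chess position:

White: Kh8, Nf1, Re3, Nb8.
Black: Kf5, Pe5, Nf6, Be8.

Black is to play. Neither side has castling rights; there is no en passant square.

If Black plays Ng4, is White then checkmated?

After Ng4: white king on h8; in check: no.
White is not in check, so this cannot be checkmate.

no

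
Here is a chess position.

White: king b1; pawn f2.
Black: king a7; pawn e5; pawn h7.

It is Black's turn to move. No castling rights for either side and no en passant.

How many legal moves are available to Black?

8

Black to move; king on a7.
In check: no.
Legal moves: Kb8, Ka8, Kb7, Kb6, Ka6, h6, e4, h5.
Count: 8.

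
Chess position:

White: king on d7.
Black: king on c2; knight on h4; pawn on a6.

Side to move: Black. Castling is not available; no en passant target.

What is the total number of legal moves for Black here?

Black to move; king on c2.
In check: no.
Legal moves: Ng6, Nf5, Nf3, Ng2, Kd3, Kc3, Kb3, Kd2, Kb2, Kd1, Kc1, Kb1, a5.
Count: 13.

13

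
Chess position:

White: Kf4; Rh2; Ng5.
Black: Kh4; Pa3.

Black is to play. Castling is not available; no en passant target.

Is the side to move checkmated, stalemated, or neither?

Black to move; black king on h4.
In check: yes, from the white rook on h2.
King squares — g3: attacked by Kf4; h3: attacked by Rh2; g4: attacked by Kf4; g5: attacked by Kf4; h5: attacked by Rh2.
Legal moves for Black: none.
In check with no legal moves → checkmate.

checkmate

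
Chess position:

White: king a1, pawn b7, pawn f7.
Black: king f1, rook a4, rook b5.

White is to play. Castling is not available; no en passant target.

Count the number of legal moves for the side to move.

0

White to move; king on a1.
In check: yes, from the black rook on a4.
Legal moves: none.
Count: 0.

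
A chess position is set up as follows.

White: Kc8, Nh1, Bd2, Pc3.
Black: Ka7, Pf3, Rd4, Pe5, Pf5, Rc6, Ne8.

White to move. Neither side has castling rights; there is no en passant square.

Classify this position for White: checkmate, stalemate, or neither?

checkmate

White to move; white king on c8.
In check: yes, from the black rook on c6.
King squares — b7: attacked by Ka7; c7: attacked by Rc6; d7: attacked by Rd4; b8: attacked by Ka7; d8: attacked by Rd4.
Legal moves for White: none.
In check with no legal moves → checkmate.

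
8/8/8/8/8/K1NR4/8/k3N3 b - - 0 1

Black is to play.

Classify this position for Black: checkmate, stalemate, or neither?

Black to move; black king on a1.
In check: no.
King squares — b1: attacked by Nc3; a2: attacked by Ka3; b2: attacked by Ka3.
Legal moves for Black: none.
Not in check and no legal moves → stalemate.

stalemate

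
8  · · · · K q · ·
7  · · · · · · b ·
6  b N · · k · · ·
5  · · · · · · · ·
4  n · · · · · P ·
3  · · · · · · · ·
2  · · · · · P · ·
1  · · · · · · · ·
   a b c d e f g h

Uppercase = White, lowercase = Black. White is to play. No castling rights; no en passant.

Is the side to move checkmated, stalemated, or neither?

White to move; white king on e8.
In check: yes, from the black queen on f8.
King squares — d7: attacked by Ke6; e7: attacked by Ke6; f7: attacked by Ke6; d8: attacked by Qf8; f8: attacked by Bg7.
Legal moves for White: none.
In check with no legal moves → checkmate.

checkmate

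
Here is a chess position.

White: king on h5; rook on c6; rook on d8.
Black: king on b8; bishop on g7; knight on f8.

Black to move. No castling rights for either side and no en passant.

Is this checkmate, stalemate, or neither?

Black to move; black king on b8.
In check: yes, from the white rook on d8.
Legal moves for Black: Kb7, Ka7.
Black is in check but has 2 legal moves → neither.

neither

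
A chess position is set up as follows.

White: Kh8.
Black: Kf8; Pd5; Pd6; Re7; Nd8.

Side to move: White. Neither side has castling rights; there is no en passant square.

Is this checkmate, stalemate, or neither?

stalemate

White to move; white king on h8.
In check: no.
King squares — g7: attacked by Re7; h7: attacked by Re7; g8: attacked by Kf8.
Legal moves for White: none.
Not in check and no legal moves → stalemate.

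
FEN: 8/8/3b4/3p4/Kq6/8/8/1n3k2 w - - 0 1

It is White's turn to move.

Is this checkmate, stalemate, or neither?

checkmate

White to move; white king on a4.
In check: yes, from the black queen on b4.
King squares — a3: attacked by Nb1; b3: attacked by Qb4; b4: attacked by Bd6; a5: attacked by Qb4; b5: attacked by Qb4.
Legal moves for White: none.
In check with no legal moves → checkmate.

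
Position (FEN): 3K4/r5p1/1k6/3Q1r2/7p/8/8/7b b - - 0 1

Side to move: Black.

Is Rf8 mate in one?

After Rf8: white king on d8; in check: yes, from the black rook on f8.
King squares — c7: attacked by Kb6; d7: attacked by Ra7; e7: attacked by Ra7; c8: attacked by Rf8; e8: attacked by Rf8.
White has no legal moves → checkmate.

yes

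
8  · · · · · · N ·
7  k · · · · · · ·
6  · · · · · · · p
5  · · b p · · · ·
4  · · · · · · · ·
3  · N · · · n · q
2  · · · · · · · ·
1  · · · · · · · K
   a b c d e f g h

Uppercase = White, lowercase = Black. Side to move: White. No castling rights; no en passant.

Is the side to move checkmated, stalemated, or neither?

White to move; white king on h1.
In check: yes, from the black queen on h3.
King squares — g1: attacked by Nf3; g2: attacked by Qh3; h2: attacked by Nf3.
Legal moves for White: none.
In check with no legal moves → checkmate.

checkmate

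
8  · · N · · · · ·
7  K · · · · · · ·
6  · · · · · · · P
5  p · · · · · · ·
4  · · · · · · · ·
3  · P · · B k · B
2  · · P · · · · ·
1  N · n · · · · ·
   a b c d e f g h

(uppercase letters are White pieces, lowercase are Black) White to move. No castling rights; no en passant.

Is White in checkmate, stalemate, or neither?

neither

White to move; white king on a7.
In check: no.
Legal moves for White include: Ne7, Nd6, Nb6, Kb8, Ka8, Kb7, Kb6, Ka6, Bd7, Be6, Bf5, Bg4+, Bg2+, Bf1, Bb6, Bg5, Bc5, Bf4, ... (list truncated; more exist).
White has legal moves and is not in check → neither.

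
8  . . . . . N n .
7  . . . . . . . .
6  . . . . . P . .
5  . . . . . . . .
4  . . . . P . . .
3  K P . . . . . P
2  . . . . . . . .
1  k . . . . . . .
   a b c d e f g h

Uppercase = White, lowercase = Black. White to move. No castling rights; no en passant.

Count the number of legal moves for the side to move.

10

White to move; king on a3.
In check: no.
Legal moves: Nh7, Nd7, Ng6, Ne6, Kb4, Ka4, f7, e5, h4, b4.
Count: 10.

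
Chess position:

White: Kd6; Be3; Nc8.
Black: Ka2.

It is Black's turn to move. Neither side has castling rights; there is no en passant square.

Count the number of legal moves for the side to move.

5

Black to move; king on a2.
In check: no.
Legal moves: Kb3, Ka3, Kb2, Kb1, Ka1.
Count: 5.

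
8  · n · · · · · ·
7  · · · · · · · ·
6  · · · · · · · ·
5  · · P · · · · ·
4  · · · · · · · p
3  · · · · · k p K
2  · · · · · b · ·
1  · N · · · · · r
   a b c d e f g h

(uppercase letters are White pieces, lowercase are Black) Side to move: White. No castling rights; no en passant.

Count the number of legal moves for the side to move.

White to move; king on h3.
In check: yes, from the black rook on h1.
Legal moves: none.
Count: 0.

0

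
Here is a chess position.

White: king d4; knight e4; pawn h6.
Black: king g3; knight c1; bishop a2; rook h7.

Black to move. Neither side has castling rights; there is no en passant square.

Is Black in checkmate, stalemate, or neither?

neither

Black to move; black king on g3.
In check: yes, from the white knight on e4.
King squares — f2: attacked by Ne4; g2: available; h2: available; f3: available; h3: available; f4: available; g4: available; h4: available.
Legal moves for Black: Kh4, Kg4, Kf4, Kh3, Kf3, Kh2, Kg2.
Black is in check but has 7 legal moves → neither.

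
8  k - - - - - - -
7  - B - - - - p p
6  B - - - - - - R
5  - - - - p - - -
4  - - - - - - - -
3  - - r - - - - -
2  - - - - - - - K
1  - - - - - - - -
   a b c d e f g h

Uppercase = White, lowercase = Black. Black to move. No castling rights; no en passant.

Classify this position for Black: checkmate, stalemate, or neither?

neither

Black to move; black king on a8.
In check: yes, from the white bishop on b7.
King squares — a7: available; b7: attacked by Ba6; b8: available.
Legal moves for Black: Kb8, Ka7.
Black is in check but has 2 legal moves → neither.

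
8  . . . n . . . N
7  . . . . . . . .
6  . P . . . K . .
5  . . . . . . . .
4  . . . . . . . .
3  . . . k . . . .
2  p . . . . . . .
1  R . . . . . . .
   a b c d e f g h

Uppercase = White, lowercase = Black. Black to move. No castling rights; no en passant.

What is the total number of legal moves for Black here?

12

Black to move; king on d3.
In check: no.
Legal moves: Nf7, Nb7, Ne6, Nc6, Ke4, Kd4, Kc4, Ke3, Kc3, Ke2, Kd2, Kc2.
Count: 12.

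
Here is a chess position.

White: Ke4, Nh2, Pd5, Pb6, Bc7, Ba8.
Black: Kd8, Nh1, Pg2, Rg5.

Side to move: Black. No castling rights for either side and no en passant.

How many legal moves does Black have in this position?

4

Black to move; king on d8.
In check: yes, from the white bishop on c7.
Legal moves: Ke8, Kc8, Ke7, Kd7.
Count: 4.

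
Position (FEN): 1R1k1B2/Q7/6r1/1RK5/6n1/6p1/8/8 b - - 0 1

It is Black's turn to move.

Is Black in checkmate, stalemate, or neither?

Black to move; black king on d8.
In check: yes, from the white rook on b8.
King squares — c7: attacked by Qa7; d7: attacked by Qa7; e7: attacked by Qa7; c8: attacked by Rb8; e8: attacked by Rb8.
Legal moves for Black: none.
In check with no legal moves → checkmate.

checkmate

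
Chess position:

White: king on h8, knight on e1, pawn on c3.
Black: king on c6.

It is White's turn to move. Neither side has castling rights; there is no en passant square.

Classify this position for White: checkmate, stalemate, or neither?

White to move; white king on h8.
In check: no.
Legal moves for White: Kg8, Kh7, Kg7, Nf3, Nd3, Ng2, Nc2, c4.
White has 8 legal moves and is not in check → neither.

neither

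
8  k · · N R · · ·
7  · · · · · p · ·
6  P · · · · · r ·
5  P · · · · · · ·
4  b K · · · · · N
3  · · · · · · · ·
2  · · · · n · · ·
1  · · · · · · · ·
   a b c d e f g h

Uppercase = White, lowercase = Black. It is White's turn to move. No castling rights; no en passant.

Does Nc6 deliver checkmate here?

After Nc6: black king on a8; in check: yes, from the white rook on e8.
King squares — a7: attacked by Nc6; b7: attacked by Pa6; b8: attacked by Nc6.
Black has no legal moves → checkmate.

yes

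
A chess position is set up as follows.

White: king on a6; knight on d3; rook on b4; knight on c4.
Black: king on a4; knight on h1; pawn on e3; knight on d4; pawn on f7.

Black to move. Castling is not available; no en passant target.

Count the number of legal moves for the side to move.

Black to move; king on a4.
In check: yes, from the white rook on b4.
Legal moves: none.
Count: 0.

0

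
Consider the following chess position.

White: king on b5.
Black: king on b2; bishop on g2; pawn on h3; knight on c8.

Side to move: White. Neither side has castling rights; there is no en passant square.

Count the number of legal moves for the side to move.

6

White to move; king on b5.
In check: no.
Legal moves: Ka6, Kc5, Ka5, Kc4, Kb4, Ka4.
Count: 6.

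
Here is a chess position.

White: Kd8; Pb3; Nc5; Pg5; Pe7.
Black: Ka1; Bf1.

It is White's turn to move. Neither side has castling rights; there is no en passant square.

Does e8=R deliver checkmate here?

no

After e8=R: black king on a1; in check: no.
Black is not in check, so this cannot be checkmate.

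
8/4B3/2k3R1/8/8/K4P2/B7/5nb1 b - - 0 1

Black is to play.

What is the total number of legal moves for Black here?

4

Black to move; king on c6.
In check: yes, from the white rook on g6.
Legal moves: Kd7, Kc7, Kb7, Kb5.
Count: 4.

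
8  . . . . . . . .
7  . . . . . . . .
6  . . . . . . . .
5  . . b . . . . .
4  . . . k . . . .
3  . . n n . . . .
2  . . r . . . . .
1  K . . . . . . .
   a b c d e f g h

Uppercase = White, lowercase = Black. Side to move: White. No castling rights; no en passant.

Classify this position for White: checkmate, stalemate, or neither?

stalemate

White to move; white king on a1.
In check: no.
King squares — b1: attacked by Nc3; a2: attacked by Rc2; b2: attacked by Rc2.
Legal moves for White: none.
Not in check and no legal moves → stalemate.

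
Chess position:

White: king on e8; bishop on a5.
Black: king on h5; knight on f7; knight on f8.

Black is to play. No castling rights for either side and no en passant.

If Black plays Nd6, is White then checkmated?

no

After Nd6: white king on e8; in check: yes, from the black knight on d6.
White has 3 legal replies: Kxf8, Kd8, Ke7.
In check but a legal move exists → not checkmate.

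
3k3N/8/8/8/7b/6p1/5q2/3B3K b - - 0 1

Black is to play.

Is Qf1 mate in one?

After Qf1: white king on h1; in check: yes, from the black queen on f1.
King squares — g1: attacked by Qf1; g2: attacked by Qf1; h2: attacked by Pg3.
White has no legal moves → checkmate.

yes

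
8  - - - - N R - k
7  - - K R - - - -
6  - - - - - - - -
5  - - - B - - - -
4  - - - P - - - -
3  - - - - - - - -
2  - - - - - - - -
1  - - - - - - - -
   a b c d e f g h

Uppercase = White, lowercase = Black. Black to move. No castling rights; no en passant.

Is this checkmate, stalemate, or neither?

Black to move; black king on h8.
In check: yes, from the white rook on f8.
King squares — g7: attacked by Rd7; h7: attacked by Rd7; g8: attacked by Bd5.
Legal moves for Black: none.
In check with no legal moves → checkmate.

checkmate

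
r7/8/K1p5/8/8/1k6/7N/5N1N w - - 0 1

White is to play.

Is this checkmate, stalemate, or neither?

neither

White to move; white king on a6.
In check: yes, from the black rook on a8.
King squares — a5: attacked by Ra8; b5: attacked by Pc6; b6: available; a7: attacked by Ra8; b7: available.
Legal moves for White: Kb7, Kb6.
White is in check but has 2 legal moves → neither.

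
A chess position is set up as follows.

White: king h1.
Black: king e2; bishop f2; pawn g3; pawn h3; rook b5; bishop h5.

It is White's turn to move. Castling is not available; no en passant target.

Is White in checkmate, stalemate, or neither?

White to move; white king on h1.
In check: no.
King squares — g1: attacked by Bf2; g2: attacked by Ph3; h2: attacked by Pg3.
Legal moves for White: none.
Not in check and no legal moves → stalemate.

stalemate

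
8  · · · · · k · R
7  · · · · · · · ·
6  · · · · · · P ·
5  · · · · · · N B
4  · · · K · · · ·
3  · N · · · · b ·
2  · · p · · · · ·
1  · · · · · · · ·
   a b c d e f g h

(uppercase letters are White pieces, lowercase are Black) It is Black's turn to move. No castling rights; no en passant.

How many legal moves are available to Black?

2

Black to move; king on f8.
In check: yes, from the white rook on h8.
Legal moves: Kg7, Ke7.
Count: 2.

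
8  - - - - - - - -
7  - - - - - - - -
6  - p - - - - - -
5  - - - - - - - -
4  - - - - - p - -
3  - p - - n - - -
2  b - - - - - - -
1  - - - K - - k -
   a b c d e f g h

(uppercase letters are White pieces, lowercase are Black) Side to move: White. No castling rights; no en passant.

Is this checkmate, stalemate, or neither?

neither

White to move; white king on d1.
In check: yes, from the black knight on e3.
Legal moves for White: Ke2, Kd2, Ke1, Kc1.
White is in check but has 4 legal moves → neither.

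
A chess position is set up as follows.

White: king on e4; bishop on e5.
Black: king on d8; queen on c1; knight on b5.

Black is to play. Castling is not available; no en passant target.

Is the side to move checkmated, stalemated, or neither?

neither

Black to move; black king on d8.
In check: no.
Legal moves for Black include: Ke8, Kc8, Ke7, Kd7, Nc7, Na7, Nd6+, Nd4, Nc3+, Na3, Qc8, Qc7, Qh6, Qc6+, Qg5, Qc5, Qf4+, Qc4+, ... (list truncated; more exist).
Black has legal moves and is not in check → neither.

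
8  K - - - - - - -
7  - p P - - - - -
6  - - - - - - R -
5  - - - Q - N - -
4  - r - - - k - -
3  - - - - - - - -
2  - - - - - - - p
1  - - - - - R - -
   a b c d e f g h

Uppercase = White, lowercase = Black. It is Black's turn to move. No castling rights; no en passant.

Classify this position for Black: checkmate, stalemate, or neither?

Black to move; black king on f4.
In check: yes, from the white rook on f1.
King squares — e3: attacked by Nf5; f3: attacked by Rf1; g3: attacked by Nf5; e4: attacked by Qd5; g4: attacked by Rg6; e5: attacked by Qd5; f5: attacked by Rf1; g5: attacked by Rg6.
Legal moves for Black: none.
In check with no legal moves → checkmate.

checkmate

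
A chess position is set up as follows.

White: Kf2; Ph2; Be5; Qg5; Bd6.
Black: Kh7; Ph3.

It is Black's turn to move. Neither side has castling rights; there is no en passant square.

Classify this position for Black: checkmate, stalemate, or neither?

stalemate

Black to move; black king on h7.
In check: no.
King squares — g6: attacked by Qg5; h6: attacked by Qg5; g7: attacked by Be5; g8: attacked by Qg5; h8: attacked by Be5.
Legal moves for Black: none.
Not in check and no legal moves → stalemate.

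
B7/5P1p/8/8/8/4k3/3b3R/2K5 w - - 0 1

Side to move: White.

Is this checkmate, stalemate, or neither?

neither

White to move; white king on c1.
In check: yes, from the black bishop on d2.
King squares — b1: available; d1: available; b2: available; c2: available; d2: attacked by Ke3.
Legal moves for White: Kc2, Kb2, Kd1, Kb1, Rxd2.
White is in check but has 5 legal moves → neither.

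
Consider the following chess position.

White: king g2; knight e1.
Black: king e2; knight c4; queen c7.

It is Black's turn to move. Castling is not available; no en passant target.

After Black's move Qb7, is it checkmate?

After Qb7: white king on g2; in check: yes, from the black queen on b7.
White has 5 legal replies: Kh3, Kg3, Kh2, Kg1, Nf3.
In check but a legal move exists → not checkmate.

no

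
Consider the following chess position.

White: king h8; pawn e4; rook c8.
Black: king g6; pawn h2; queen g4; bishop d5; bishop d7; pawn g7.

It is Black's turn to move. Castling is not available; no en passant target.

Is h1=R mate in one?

yes

After h1=R: white king on h8; in check: yes, from the black rook on h1.
King squares — g7: attacked by Kg6; h7: attacked by Rh1; g8: attacked by Bd5.
White has no legal moves → checkmate.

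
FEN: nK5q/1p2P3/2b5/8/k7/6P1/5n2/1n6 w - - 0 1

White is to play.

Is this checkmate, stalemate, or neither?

White to move; white king on b8.
In check: yes, from the black queen on h8.
Legal moves for White: Ka7, e8=Q, e8=R, e8=B, e8=N.
White is in check but has 5 legal moves → neither.

neither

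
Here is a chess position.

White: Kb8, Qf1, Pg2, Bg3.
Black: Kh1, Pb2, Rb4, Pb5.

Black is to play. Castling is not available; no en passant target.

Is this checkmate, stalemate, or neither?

Black to move; black king on h1.
In check: yes, from the white queen on f1.
King squares — g1: attacked by Qf1; g2: attacked by Qf1; h2: attacked by Bg3.
Legal moves for Black: none.
In check with no legal moves → checkmate.

checkmate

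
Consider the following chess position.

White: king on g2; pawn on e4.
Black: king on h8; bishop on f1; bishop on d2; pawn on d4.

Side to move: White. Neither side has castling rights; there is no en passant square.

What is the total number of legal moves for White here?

7

White to move; king on g2.
In check: yes, from the black bishop on f1.
Legal moves: Kg3, Kf3, Kh2, Kf2, Kh1, Kg1, Kxf1.
Count: 7.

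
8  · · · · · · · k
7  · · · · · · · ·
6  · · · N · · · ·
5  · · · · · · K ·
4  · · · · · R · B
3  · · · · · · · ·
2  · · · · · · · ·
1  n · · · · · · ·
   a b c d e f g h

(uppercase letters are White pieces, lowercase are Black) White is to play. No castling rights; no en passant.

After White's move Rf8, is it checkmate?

no

After Rf8: black king on h8; in check: yes, from the white rook on f8.
Black has 2 legal replies: Kh7, Kg7.
In check but a legal move exists → not checkmate.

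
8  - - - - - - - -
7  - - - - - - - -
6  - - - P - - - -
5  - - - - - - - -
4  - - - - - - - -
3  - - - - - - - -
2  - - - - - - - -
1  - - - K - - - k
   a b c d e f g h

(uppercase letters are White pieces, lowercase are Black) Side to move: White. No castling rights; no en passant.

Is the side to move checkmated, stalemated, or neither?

White to move; white king on d1.
In check: no.
Legal moves for White: Ke2, Kd2, Kc2, Ke1, Kc1, d7.
White has 6 legal moves and is not in check → neither.

neither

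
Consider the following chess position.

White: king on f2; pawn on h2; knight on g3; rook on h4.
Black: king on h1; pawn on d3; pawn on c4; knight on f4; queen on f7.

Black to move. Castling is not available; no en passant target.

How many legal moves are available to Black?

0

Black to move; king on h1.
In check: yes, from the white knight on g3.
Legal moves: none.
Count: 0.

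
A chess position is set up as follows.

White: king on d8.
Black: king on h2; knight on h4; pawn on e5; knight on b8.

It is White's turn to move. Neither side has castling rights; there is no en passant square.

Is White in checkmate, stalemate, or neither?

neither

White to move; white king on d8.
In check: no.
Legal moves for White: Ke8, Kc8, Ke7, Kc7.
White has 4 legal moves and is not in check → neither.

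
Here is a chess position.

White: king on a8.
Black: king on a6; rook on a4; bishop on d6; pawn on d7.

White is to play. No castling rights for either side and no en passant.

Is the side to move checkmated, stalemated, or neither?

White to move; white king on a8.
In check: no.
King squares — a7: attacked by Ka6; b7: attacked by Ka6; b8: attacked by Bd6.
Legal moves for White: none.
Not in check and no legal moves → stalemate.

stalemate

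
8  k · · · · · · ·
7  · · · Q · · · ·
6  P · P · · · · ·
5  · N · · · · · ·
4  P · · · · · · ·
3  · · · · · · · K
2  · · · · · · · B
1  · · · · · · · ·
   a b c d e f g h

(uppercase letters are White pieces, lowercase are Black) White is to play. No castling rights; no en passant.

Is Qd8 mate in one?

yes

After Qd8: black king on a8; in check: yes, from the white queen on d8.
King squares — a7: attacked by Nb5; b7: attacked by Pa6; b8: attacked by Bh2.
Black has no legal moves → checkmate.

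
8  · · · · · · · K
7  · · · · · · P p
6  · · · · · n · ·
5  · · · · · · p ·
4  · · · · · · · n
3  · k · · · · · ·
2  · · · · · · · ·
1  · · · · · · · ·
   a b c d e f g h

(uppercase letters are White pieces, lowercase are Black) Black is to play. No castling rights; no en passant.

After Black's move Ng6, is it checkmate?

yes

After Ng6: white king on h8; in check: yes, from the black knight on g6.
King squares — g7: own pawn; h7: attacked by Nf6; g8: attacked by Nf6.
White has no legal moves → checkmate.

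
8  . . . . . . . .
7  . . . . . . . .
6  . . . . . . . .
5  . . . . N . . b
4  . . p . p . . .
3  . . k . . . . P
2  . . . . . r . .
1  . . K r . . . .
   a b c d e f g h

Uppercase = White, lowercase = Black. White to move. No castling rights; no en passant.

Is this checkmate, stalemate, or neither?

checkmate

White to move; white king on c1.
In check: yes, from the black rook on d1.
King squares — b1: attacked by Rd1; d1: attacked by Bh5; b2: attacked by Rf2; c2: attacked by Rf2; d2: attacked by Rd1.
Legal moves for White: none.
In check with no legal moves → checkmate.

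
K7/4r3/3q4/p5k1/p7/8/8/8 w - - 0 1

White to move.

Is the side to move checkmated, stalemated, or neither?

stalemate

White to move; white king on a8.
In check: no.
King squares — a7: attacked by Re7; b7: attacked by Re7; b8: attacked by Qd6.
Legal moves for White: none.
Not in check and no legal moves → stalemate.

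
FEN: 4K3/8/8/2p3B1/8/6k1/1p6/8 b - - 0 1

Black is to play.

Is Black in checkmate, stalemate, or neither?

Black to move; black king on g3.
In check: no.
Legal moves for Black: Kg4, Kh3, Kf3, Kh2, Kg2, Kf2, c4, b1=Q, b1=R, b1=B, b1=N.
Black has 11 legal moves and is not in check → neither.

neither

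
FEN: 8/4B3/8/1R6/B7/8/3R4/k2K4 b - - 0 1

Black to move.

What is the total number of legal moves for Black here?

0

Black to move; king on a1.
In check: no.
Legal moves: none.
Count: 0.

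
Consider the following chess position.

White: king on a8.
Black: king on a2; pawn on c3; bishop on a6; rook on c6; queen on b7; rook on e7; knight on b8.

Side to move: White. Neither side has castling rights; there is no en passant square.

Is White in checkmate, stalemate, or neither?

checkmate

White to move; white king on a8.
In check: yes, from the black queen on b7.
King squares — a7: attacked by Qb7; b7: attacked by Ba6; b8: attacked by Qb7.
Legal moves for White: none.
In check with no legal moves → checkmate.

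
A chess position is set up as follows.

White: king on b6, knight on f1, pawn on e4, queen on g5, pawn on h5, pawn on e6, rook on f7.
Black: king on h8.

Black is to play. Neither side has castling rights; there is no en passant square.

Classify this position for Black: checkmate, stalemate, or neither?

stalemate

Black to move; black king on h8.
In check: no.
King squares — g7: attacked by Qg5; h7: attacked by Rf7; g8: attacked by Qg5.
Legal moves for Black: none.
Not in check and no legal moves → stalemate.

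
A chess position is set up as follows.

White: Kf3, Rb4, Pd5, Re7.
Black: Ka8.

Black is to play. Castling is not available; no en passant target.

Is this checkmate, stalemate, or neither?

stalemate

Black to move; black king on a8.
In check: no.
King squares — a7: attacked by Re7; b7: attacked by Rb4; b8: attacked by Rb4.
Legal moves for Black: none.
Not in check and no legal moves → stalemate.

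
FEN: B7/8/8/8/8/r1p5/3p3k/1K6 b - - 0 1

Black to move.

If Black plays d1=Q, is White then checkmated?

After d1=Q: white king on b1; in check: yes, from the black queen on d1.
King squares — a1: attacked by Qd1; c1: attacked by Qd1; a2: attacked by Ra3; b2: attacked by Pc3; c2: attacked by Qd1.
White has no legal moves → checkmate.

yes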